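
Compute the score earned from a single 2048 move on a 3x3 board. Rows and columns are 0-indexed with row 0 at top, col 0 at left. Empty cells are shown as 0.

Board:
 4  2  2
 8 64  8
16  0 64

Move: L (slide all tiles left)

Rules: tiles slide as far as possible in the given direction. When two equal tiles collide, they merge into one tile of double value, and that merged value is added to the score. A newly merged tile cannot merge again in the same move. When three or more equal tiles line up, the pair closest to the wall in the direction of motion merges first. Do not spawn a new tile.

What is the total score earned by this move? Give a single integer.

Answer: 4

Derivation:
Slide left:
row 0: [4, 2, 2] -> [4, 4, 0]  score +4 (running 4)
row 1: [8, 64, 8] -> [8, 64, 8]  score +0 (running 4)
row 2: [16, 0, 64] -> [16, 64, 0]  score +0 (running 4)
Board after move:
 4  4  0
 8 64  8
16 64  0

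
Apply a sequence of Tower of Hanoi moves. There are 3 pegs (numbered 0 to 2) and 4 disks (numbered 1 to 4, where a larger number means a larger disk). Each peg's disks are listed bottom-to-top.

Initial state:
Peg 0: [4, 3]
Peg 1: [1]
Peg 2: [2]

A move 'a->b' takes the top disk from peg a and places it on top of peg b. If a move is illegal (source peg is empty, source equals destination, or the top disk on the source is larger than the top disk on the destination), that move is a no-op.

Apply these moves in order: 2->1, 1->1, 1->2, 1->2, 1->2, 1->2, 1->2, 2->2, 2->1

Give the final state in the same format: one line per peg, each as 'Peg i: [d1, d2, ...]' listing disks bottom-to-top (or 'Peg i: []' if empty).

After move 1 (2->1):
Peg 0: [4, 3]
Peg 1: [1]
Peg 2: [2]

After move 2 (1->1):
Peg 0: [4, 3]
Peg 1: [1]
Peg 2: [2]

After move 3 (1->2):
Peg 0: [4, 3]
Peg 1: []
Peg 2: [2, 1]

After move 4 (1->2):
Peg 0: [4, 3]
Peg 1: []
Peg 2: [2, 1]

After move 5 (1->2):
Peg 0: [4, 3]
Peg 1: []
Peg 2: [2, 1]

After move 6 (1->2):
Peg 0: [4, 3]
Peg 1: []
Peg 2: [2, 1]

After move 7 (1->2):
Peg 0: [4, 3]
Peg 1: []
Peg 2: [2, 1]

After move 8 (2->2):
Peg 0: [4, 3]
Peg 1: []
Peg 2: [2, 1]

After move 9 (2->1):
Peg 0: [4, 3]
Peg 1: [1]
Peg 2: [2]

Answer: Peg 0: [4, 3]
Peg 1: [1]
Peg 2: [2]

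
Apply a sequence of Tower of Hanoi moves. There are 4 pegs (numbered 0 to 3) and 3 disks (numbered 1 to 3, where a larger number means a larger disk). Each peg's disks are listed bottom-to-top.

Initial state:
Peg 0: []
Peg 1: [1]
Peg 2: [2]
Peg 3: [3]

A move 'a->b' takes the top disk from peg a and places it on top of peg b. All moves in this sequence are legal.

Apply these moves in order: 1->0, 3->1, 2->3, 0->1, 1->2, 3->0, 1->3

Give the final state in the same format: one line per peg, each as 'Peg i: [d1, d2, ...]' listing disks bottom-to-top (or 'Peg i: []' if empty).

Answer: Peg 0: [2]
Peg 1: []
Peg 2: [1]
Peg 3: [3]

Derivation:
After move 1 (1->0):
Peg 0: [1]
Peg 1: []
Peg 2: [2]
Peg 3: [3]

After move 2 (3->1):
Peg 0: [1]
Peg 1: [3]
Peg 2: [2]
Peg 3: []

After move 3 (2->3):
Peg 0: [1]
Peg 1: [3]
Peg 2: []
Peg 3: [2]

After move 4 (0->1):
Peg 0: []
Peg 1: [3, 1]
Peg 2: []
Peg 3: [2]

After move 5 (1->2):
Peg 0: []
Peg 1: [3]
Peg 2: [1]
Peg 3: [2]

After move 6 (3->0):
Peg 0: [2]
Peg 1: [3]
Peg 2: [1]
Peg 3: []

After move 7 (1->3):
Peg 0: [2]
Peg 1: []
Peg 2: [1]
Peg 3: [3]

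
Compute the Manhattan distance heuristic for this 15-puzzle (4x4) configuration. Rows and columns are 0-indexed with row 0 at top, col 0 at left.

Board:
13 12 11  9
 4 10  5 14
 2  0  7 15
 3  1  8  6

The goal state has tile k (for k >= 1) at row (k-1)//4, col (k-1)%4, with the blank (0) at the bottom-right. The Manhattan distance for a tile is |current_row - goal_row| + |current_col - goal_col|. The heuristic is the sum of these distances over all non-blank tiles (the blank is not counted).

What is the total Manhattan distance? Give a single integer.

Answer: 47

Derivation:
Tile 13: (0,0)->(3,0) = 3
Tile 12: (0,1)->(2,3) = 4
Tile 11: (0,2)->(2,2) = 2
Tile 9: (0,3)->(2,0) = 5
Tile 4: (1,0)->(0,3) = 4
Tile 10: (1,1)->(2,1) = 1
Tile 5: (1,2)->(1,0) = 2
Tile 14: (1,3)->(3,1) = 4
Tile 2: (2,0)->(0,1) = 3
Tile 7: (2,2)->(1,2) = 1
Tile 15: (2,3)->(3,2) = 2
Tile 3: (3,0)->(0,2) = 5
Tile 1: (3,1)->(0,0) = 4
Tile 8: (3,2)->(1,3) = 3
Tile 6: (3,3)->(1,1) = 4
Sum: 3 + 4 + 2 + 5 + 4 + 1 + 2 + 4 + 3 + 1 + 2 + 5 + 4 + 3 + 4 = 47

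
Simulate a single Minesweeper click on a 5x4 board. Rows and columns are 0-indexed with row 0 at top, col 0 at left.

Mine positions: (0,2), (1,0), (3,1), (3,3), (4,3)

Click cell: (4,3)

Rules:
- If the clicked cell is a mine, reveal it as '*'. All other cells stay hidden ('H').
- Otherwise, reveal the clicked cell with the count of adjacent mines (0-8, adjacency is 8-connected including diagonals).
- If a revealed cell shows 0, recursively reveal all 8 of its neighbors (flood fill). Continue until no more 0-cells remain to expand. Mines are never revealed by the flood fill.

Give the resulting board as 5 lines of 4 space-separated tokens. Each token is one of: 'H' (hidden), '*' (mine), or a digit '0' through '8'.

H H H H
H H H H
H H H H
H H H H
H H H *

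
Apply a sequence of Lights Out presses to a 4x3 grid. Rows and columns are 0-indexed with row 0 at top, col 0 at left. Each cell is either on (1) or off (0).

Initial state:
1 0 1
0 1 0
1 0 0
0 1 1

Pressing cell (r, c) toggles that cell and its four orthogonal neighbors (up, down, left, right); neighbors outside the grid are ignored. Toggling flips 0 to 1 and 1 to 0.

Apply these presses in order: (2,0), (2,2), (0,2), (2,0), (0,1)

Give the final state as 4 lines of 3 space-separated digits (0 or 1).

Answer: 0 0 1
0 0 0
1 1 1
0 1 0

Derivation:
After press 1 at (2,0):
1 0 1
1 1 0
0 1 0
1 1 1

After press 2 at (2,2):
1 0 1
1 1 1
0 0 1
1 1 0

After press 3 at (0,2):
1 1 0
1 1 0
0 0 1
1 1 0

After press 4 at (2,0):
1 1 0
0 1 0
1 1 1
0 1 0

After press 5 at (0,1):
0 0 1
0 0 0
1 1 1
0 1 0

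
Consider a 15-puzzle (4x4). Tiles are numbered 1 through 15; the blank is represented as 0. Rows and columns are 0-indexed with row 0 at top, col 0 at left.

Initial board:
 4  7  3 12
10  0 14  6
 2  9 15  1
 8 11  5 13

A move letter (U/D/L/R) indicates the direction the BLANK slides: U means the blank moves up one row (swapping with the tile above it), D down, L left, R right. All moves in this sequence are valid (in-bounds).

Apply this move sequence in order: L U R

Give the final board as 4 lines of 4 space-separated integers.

Answer:  7  0  3 12
 4 10 14  6
 2  9 15  1
 8 11  5 13

Derivation:
After move 1 (L):
 4  7  3 12
 0 10 14  6
 2  9 15  1
 8 11  5 13

After move 2 (U):
 0  7  3 12
 4 10 14  6
 2  9 15  1
 8 11  5 13

After move 3 (R):
 7  0  3 12
 4 10 14  6
 2  9 15  1
 8 11  5 13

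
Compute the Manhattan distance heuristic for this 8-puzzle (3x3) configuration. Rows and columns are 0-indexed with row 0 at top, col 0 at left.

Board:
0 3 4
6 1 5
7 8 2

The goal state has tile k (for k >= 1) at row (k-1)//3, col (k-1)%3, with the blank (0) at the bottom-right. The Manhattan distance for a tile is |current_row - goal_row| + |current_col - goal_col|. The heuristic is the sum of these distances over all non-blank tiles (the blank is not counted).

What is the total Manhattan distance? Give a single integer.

Answer: 12

Derivation:
Tile 3: (0,1)->(0,2) = 1
Tile 4: (0,2)->(1,0) = 3
Tile 6: (1,0)->(1,2) = 2
Tile 1: (1,1)->(0,0) = 2
Tile 5: (1,2)->(1,1) = 1
Tile 7: (2,0)->(2,0) = 0
Tile 8: (2,1)->(2,1) = 0
Tile 2: (2,2)->(0,1) = 3
Sum: 1 + 3 + 2 + 2 + 1 + 0 + 0 + 3 = 12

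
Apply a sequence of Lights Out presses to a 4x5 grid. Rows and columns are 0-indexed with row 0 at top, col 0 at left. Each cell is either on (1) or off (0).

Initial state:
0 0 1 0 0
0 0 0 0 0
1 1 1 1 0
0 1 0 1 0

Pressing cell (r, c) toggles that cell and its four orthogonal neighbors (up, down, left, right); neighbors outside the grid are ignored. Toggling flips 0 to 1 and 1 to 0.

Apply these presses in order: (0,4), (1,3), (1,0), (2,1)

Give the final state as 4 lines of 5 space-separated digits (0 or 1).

Answer: 1 0 1 0 1
1 0 1 1 0
1 0 0 0 0
0 0 0 1 0

Derivation:
After press 1 at (0,4):
0 0 1 1 1
0 0 0 0 1
1 1 1 1 0
0 1 0 1 0

After press 2 at (1,3):
0 0 1 0 1
0 0 1 1 0
1 1 1 0 0
0 1 0 1 0

After press 3 at (1,0):
1 0 1 0 1
1 1 1 1 0
0 1 1 0 0
0 1 0 1 0

After press 4 at (2,1):
1 0 1 0 1
1 0 1 1 0
1 0 0 0 0
0 0 0 1 0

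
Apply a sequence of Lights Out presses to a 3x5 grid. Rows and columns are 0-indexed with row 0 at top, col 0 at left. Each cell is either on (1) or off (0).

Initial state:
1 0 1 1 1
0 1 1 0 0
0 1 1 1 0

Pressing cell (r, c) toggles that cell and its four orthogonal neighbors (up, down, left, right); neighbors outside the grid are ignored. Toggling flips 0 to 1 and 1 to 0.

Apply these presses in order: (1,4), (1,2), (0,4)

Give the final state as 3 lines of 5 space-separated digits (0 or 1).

Answer: 1 0 0 0 1
0 0 0 0 0
0 1 0 1 1

Derivation:
After press 1 at (1,4):
1 0 1 1 0
0 1 1 1 1
0 1 1 1 1

After press 2 at (1,2):
1 0 0 1 0
0 0 0 0 1
0 1 0 1 1

After press 3 at (0,4):
1 0 0 0 1
0 0 0 0 0
0 1 0 1 1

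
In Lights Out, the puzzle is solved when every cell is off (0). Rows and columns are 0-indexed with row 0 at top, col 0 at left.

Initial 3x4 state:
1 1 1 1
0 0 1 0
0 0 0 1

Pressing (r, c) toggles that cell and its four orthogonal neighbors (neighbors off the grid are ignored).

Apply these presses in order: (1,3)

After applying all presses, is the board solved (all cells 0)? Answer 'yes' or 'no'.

After press 1 at (1,3):
1 1 1 0
0 0 0 1
0 0 0 0

Lights still on: 4

Answer: no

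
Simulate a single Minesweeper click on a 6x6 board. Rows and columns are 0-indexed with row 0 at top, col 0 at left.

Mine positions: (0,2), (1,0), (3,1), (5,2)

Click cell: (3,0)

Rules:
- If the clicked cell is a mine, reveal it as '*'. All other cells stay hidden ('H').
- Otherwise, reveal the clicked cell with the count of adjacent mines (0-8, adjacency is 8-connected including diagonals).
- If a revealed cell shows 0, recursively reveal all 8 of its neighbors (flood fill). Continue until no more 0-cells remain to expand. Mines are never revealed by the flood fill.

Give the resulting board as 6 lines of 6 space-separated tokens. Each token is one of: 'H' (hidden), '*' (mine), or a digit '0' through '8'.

H H H H H H
H H H H H H
H H H H H H
1 H H H H H
H H H H H H
H H H H H H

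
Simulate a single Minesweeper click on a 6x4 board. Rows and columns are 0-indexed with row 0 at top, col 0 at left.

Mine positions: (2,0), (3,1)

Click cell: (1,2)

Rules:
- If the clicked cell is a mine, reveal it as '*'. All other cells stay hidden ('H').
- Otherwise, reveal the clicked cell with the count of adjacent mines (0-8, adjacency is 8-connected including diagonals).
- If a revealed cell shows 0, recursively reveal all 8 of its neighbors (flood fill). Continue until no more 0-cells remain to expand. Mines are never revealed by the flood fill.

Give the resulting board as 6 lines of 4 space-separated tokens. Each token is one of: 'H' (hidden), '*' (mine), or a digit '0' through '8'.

0 0 0 0
1 1 0 0
H 2 1 0
H H 1 0
1 1 1 0
0 0 0 0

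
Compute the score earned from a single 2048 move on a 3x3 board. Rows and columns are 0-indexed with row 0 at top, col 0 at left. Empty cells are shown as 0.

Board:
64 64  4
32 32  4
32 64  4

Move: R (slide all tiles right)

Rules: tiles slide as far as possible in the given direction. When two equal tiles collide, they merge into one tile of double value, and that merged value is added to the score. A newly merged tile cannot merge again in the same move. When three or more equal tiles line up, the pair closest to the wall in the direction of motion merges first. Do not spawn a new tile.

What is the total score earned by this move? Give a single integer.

Answer: 192

Derivation:
Slide right:
row 0: [64, 64, 4] -> [0, 128, 4]  score +128 (running 128)
row 1: [32, 32, 4] -> [0, 64, 4]  score +64 (running 192)
row 2: [32, 64, 4] -> [32, 64, 4]  score +0 (running 192)
Board after move:
  0 128   4
  0  64   4
 32  64   4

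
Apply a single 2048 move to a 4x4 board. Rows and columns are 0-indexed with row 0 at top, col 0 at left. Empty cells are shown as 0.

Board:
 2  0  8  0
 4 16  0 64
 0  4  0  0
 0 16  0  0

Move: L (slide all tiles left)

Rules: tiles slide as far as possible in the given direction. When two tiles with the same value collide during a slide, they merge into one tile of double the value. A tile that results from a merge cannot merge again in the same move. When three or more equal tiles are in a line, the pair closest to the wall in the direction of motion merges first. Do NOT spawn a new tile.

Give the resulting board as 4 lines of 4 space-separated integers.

Answer:  2  8  0  0
 4 16 64  0
 4  0  0  0
16  0  0  0

Derivation:
Slide left:
row 0: [2, 0, 8, 0] -> [2, 8, 0, 0]
row 1: [4, 16, 0, 64] -> [4, 16, 64, 0]
row 2: [0, 4, 0, 0] -> [4, 0, 0, 0]
row 3: [0, 16, 0, 0] -> [16, 0, 0, 0]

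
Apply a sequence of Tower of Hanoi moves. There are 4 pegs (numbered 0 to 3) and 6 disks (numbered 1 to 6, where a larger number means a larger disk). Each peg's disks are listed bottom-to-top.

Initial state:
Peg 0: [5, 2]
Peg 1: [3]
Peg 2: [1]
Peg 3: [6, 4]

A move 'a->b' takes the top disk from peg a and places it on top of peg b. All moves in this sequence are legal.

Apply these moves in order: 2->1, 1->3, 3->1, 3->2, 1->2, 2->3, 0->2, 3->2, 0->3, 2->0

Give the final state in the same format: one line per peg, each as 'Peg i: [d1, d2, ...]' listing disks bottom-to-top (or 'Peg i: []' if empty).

Answer: Peg 0: [1]
Peg 1: [3]
Peg 2: [4, 2]
Peg 3: [6, 5]

Derivation:
After move 1 (2->1):
Peg 0: [5, 2]
Peg 1: [3, 1]
Peg 2: []
Peg 3: [6, 4]

After move 2 (1->3):
Peg 0: [5, 2]
Peg 1: [3]
Peg 2: []
Peg 3: [6, 4, 1]

After move 3 (3->1):
Peg 0: [5, 2]
Peg 1: [3, 1]
Peg 2: []
Peg 3: [6, 4]

After move 4 (3->2):
Peg 0: [5, 2]
Peg 1: [3, 1]
Peg 2: [4]
Peg 3: [6]

After move 5 (1->2):
Peg 0: [5, 2]
Peg 1: [3]
Peg 2: [4, 1]
Peg 3: [6]

After move 6 (2->3):
Peg 0: [5, 2]
Peg 1: [3]
Peg 2: [4]
Peg 3: [6, 1]

After move 7 (0->2):
Peg 0: [5]
Peg 1: [3]
Peg 2: [4, 2]
Peg 3: [6, 1]

After move 8 (3->2):
Peg 0: [5]
Peg 1: [3]
Peg 2: [4, 2, 1]
Peg 3: [6]

After move 9 (0->3):
Peg 0: []
Peg 1: [3]
Peg 2: [4, 2, 1]
Peg 3: [6, 5]

After move 10 (2->0):
Peg 0: [1]
Peg 1: [3]
Peg 2: [4, 2]
Peg 3: [6, 5]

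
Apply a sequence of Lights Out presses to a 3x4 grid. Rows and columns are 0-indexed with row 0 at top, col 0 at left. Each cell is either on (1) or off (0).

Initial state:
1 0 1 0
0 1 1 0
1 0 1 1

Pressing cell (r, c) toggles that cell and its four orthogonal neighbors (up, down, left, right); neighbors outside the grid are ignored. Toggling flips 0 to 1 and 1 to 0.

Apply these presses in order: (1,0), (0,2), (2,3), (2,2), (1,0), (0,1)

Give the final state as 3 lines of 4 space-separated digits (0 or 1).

After press 1 at (1,0):
0 0 1 0
1 0 1 0
0 0 1 1

After press 2 at (0,2):
0 1 0 1
1 0 0 0
0 0 1 1

After press 3 at (2,3):
0 1 0 1
1 0 0 1
0 0 0 0

After press 4 at (2,2):
0 1 0 1
1 0 1 1
0 1 1 1

After press 5 at (1,0):
1 1 0 1
0 1 1 1
1 1 1 1

After press 6 at (0,1):
0 0 1 1
0 0 1 1
1 1 1 1

Answer: 0 0 1 1
0 0 1 1
1 1 1 1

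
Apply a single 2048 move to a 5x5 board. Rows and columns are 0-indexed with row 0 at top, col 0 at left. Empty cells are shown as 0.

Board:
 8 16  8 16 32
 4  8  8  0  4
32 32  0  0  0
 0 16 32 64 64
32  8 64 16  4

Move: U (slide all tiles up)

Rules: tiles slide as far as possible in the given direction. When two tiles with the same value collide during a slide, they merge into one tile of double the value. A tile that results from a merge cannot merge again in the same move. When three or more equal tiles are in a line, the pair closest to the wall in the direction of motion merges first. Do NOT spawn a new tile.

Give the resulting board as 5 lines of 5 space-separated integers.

Slide up:
col 0: [8, 4, 32, 0, 32] -> [8, 4, 64, 0, 0]
col 1: [16, 8, 32, 16, 8] -> [16, 8, 32, 16, 8]
col 2: [8, 8, 0, 32, 64] -> [16, 32, 64, 0, 0]
col 3: [16, 0, 0, 64, 16] -> [16, 64, 16, 0, 0]
col 4: [32, 4, 0, 64, 4] -> [32, 4, 64, 4, 0]

Answer:  8 16 16 16 32
 4  8 32 64  4
64 32 64 16 64
 0 16  0  0  4
 0  8  0  0  0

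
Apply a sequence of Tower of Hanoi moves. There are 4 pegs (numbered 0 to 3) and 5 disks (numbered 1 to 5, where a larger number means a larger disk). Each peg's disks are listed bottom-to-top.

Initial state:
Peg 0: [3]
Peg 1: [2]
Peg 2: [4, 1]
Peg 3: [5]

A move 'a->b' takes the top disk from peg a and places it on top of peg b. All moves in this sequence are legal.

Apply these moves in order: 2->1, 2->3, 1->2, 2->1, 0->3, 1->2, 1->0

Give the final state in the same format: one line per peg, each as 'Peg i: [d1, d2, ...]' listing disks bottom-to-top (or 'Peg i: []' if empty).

Answer: Peg 0: [2]
Peg 1: []
Peg 2: [1]
Peg 3: [5, 4, 3]

Derivation:
After move 1 (2->1):
Peg 0: [3]
Peg 1: [2, 1]
Peg 2: [4]
Peg 3: [5]

After move 2 (2->3):
Peg 0: [3]
Peg 1: [2, 1]
Peg 2: []
Peg 3: [5, 4]

After move 3 (1->2):
Peg 0: [3]
Peg 1: [2]
Peg 2: [1]
Peg 3: [5, 4]

After move 4 (2->1):
Peg 0: [3]
Peg 1: [2, 1]
Peg 2: []
Peg 3: [5, 4]

After move 5 (0->3):
Peg 0: []
Peg 1: [2, 1]
Peg 2: []
Peg 3: [5, 4, 3]

After move 6 (1->2):
Peg 0: []
Peg 1: [2]
Peg 2: [1]
Peg 3: [5, 4, 3]

After move 7 (1->0):
Peg 0: [2]
Peg 1: []
Peg 2: [1]
Peg 3: [5, 4, 3]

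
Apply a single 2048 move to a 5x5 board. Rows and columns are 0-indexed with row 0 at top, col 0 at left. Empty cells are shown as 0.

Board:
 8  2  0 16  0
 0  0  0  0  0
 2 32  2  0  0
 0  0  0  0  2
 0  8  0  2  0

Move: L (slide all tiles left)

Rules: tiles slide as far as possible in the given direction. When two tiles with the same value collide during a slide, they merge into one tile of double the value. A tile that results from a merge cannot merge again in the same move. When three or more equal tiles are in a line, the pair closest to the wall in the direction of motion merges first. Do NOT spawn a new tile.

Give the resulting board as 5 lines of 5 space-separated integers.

Slide left:
row 0: [8, 2, 0, 16, 0] -> [8, 2, 16, 0, 0]
row 1: [0, 0, 0, 0, 0] -> [0, 0, 0, 0, 0]
row 2: [2, 32, 2, 0, 0] -> [2, 32, 2, 0, 0]
row 3: [0, 0, 0, 0, 2] -> [2, 0, 0, 0, 0]
row 4: [0, 8, 0, 2, 0] -> [8, 2, 0, 0, 0]

Answer:  8  2 16  0  0
 0  0  0  0  0
 2 32  2  0  0
 2  0  0  0  0
 8  2  0  0  0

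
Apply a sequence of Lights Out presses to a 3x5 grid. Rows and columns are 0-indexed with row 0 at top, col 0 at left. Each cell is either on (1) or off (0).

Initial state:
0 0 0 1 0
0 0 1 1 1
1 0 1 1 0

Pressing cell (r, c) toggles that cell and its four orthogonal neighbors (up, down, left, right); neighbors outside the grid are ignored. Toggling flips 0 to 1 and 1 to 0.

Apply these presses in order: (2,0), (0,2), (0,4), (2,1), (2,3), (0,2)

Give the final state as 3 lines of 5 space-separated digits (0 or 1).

After press 1 at (2,0):
0 0 0 1 0
1 0 1 1 1
0 1 1 1 0

After press 2 at (0,2):
0 1 1 0 0
1 0 0 1 1
0 1 1 1 0

After press 3 at (0,4):
0 1 1 1 1
1 0 0 1 0
0 1 1 1 0

After press 4 at (2,1):
0 1 1 1 1
1 1 0 1 0
1 0 0 1 0

After press 5 at (2,3):
0 1 1 1 1
1 1 0 0 0
1 0 1 0 1

After press 6 at (0,2):
0 0 0 0 1
1 1 1 0 0
1 0 1 0 1

Answer: 0 0 0 0 1
1 1 1 0 0
1 0 1 0 1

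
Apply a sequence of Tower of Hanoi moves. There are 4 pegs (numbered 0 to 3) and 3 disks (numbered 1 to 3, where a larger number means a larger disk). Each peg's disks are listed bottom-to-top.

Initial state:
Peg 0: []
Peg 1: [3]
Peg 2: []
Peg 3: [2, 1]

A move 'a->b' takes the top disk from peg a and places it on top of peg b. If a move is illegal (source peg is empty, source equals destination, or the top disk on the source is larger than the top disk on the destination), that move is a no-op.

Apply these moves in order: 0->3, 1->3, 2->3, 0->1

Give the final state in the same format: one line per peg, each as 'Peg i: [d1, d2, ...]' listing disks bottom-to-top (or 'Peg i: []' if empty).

After move 1 (0->3):
Peg 0: []
Peg 1: [3]
Peg 2: []
Peg 3: [2, 1]

After move 2 (1->3):
Peg 0: []
Peg 1: [3]
Peg 2: []
Peg 3: [2, 1]

After move 3 (2->3):
Peg 0: []
Peg 1: [3]
Peg 2: []
Peg 3: [2, 1]

After move 4 (0->1):
Peg 0: []
Peg 1: [3]
Peg 2: []
Peg 3: [2, 1]

Answer: Peg 0: []
Peg 1: [3]
Peg 2: []
Peg 3: [2, 1]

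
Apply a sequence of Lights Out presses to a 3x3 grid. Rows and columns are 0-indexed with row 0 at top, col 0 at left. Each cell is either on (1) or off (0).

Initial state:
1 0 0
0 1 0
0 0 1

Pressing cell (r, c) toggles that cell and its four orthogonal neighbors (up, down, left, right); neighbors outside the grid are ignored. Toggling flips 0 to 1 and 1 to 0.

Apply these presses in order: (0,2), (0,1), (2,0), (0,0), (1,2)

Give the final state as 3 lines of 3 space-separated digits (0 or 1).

Answer: 1 1 1
0 1 0
1 1 0

Derivation:
After press 1 at (0,2):
1 1 1
0 1 1
0 0 1

After press 2 at (0,1):
0 0 0
0 0 1
0 0 1

After press 3 at (2,0):
0 0 0
1 0 1
1 1 1

After press 4 at (0,0):
1 1 0
0 0 1
1 1 1

After press 5 at (1,2):
1 1 1
0 1 0
1 1 0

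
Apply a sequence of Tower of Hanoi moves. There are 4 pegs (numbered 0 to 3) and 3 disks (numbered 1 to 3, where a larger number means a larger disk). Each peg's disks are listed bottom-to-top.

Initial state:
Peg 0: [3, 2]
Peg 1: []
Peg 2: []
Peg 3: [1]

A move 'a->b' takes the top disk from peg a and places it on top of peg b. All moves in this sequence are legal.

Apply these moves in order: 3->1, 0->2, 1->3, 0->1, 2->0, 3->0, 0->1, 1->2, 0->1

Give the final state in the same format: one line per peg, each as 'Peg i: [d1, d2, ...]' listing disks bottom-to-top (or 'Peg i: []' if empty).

Answer: Peg 0: []
Peg 1: [3, 2]
Peg 2: [1]
Peg 3: []

Derivation:
After move 1 (3->1):
Peg 0: [3, 2]
Peg 1: [1]
Peg 2: []
Peg 3: []

After move 2 (0->2):
Peg 0: [3]
Peg 1: [1]
Peg 2: [2]
Peg 3: []

After move 3 (1->3):
Peg 0: [3]
Peg 1: []
Peg 2: [2]
Peg 3: [1]

After move 4 (0->1):
Peg 0: []
Peg 1: [3]
Peg 2: [2]
Peg 3: [1]

After move 5 (2->0):
Peg 0: [2]
Peg 1: [3]
Peg 2: []
Peg 3: [1]

After move 6 (3->0):
Peg 0: [2, 1]
Peg 1: [3]
Peg 2: []
Peg 3: []

After move 7 (0->1):
Peg 0: [2]
Peg 1: [3, 1]
Peg 2: []
Peg 3: []

After move 8 (1->2):
Peg 0: [2]
Peg 1: [3]
Peg 2: [1]
Peg 3: []

After move 9 (0->1):
Peg 0: []
Peg 1: [3, 2]
Peg 2: [1]
Peg 3: []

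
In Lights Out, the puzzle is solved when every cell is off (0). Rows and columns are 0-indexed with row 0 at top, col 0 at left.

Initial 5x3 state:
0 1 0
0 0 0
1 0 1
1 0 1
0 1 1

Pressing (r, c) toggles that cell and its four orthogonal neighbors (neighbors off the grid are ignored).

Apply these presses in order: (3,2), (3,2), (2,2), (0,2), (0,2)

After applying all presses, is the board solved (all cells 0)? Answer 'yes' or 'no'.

After press 1 at (3,2):
0 1 0
0 0 0
1 0 0
1 1 0
0 1 0

After press 2 at (3,2):
0 1 0
0 0 0
1 0 1
1 0 1
0 1 1

After press 3 at (2,2):
0 1 0
0 0 1
1 1 0
1 0 0
0 1 1

After press 4 at (0,2):
0 0 1
0 0 0
1 1 0
1 0 0
0 1 1

After press 5 at (0,2):
0 1 0
0 0 1
1 1 0
1 0 0
0 1 1

Lights still on: 7

Answer: no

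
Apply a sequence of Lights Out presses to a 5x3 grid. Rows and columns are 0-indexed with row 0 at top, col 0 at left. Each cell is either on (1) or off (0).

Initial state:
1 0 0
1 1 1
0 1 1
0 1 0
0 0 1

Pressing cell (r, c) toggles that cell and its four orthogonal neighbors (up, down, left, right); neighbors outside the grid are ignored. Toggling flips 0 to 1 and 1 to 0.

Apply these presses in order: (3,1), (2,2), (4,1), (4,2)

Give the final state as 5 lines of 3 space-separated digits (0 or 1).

Answer: 1 0 0
1 1 0
0 1 0
1 1 1
1 1 1

Derivation:
After press 1 at (3,1):
1 0 0
1 1 1
0 0 1
1 0 1
0 1 1

After press 2 at (2,2):
1 0 0
1 1 0
0 1 0
1 0 0
0 1 1

After press 3 at (4,1):
1 0 0
1 1 0
0 1 0
1 1 0
1 0 0

After press 4 at (4,2):
1 0 0
1 1 0
0 1 0
1 1 1
1 1 1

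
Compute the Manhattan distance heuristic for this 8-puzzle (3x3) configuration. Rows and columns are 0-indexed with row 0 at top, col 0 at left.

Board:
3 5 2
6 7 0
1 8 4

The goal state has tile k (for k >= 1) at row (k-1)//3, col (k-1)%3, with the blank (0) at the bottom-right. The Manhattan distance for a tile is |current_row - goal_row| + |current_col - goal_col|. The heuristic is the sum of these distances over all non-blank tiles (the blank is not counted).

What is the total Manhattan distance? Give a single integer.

Answer: 13

Derivation:
Tile 3: (0,0)->(0,2) = 2
Tile 5: (0,1)->(1,1) = 1
Tile 2: (0,2)->(0,1) = 1
Tile 6: (1,0)->(1,2) = 2
Tile 7: (1,1)->(2,0) = 2
Tile 1: (2,0)->(0,0) = 2
Tile 8: (2,1)->(2,1) = 0
Tile 4: (2,2)->(1,0) = 3
Sum: 2 + 1 + 1 + 2 + 2 + 2 + 0 + 3 = 13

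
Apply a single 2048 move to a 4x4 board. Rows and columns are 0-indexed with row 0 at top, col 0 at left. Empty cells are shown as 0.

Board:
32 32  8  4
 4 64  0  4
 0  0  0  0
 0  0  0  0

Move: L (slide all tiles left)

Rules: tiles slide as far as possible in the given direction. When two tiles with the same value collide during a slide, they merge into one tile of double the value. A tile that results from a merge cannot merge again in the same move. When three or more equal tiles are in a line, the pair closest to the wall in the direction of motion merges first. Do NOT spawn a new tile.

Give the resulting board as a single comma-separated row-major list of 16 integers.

Answer: 64, 8, 4, 0, 4, 64, 4, 0, 0, 0, 0, 0, 0, 0, 0, 0

Derivation:
Slide left:
row 0: [32, 32, 8, 4] -> [64, 8, 4, 0]
row 1: [4, 64, 0, 4] -> [4, 64, 4, 0]
row 2: [0, 0, 0, 0] -> [0, 0, 0, 0]
row 3: [0, 0, 0, 0] -> [0, 0, 0, 0]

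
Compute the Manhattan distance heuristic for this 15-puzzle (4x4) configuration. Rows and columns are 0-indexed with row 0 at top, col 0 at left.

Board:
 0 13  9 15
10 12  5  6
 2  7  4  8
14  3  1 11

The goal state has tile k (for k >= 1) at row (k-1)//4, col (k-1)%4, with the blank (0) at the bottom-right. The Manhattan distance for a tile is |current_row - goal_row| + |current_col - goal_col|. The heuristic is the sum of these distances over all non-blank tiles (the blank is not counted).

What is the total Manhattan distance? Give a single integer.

Answer: 42

Derivation:
Tile 13: (0,1)->(3,0) = 4
Tile 9: (0,2)->(2,0) = 4
Tile 15: (0,3)->(3,2) = 4
Tile 10: (1,0)->(2,1) = 2
Tile 12: (1,1)->(2,3) = 3
Tile 5: (1,2)->(1,0) = 2
Tile 6: (1,3)->(1,1) = 2
Tile 2: (2,0)->(0,1) = 3
Tile 7: (2,1)->(1,2) = 2
Tile 4: (2,2)->(0,3) = 3
Tile 8: (2,3)->(1,3) = 1
Tile 14: (3,0)->(3,1) = 1
Tile 3: (3,1)->(0,2) = 4
Tile 1: (3,2)->(0,0) = 5
Tile 11: (3,3)->(2,2) = 2
Sum: 4 + 4 + 4 + 2 + 3 + 2 + 2 + 3 + 2 + 3 + 1 + 1 + 4 + 5 + 2 = 42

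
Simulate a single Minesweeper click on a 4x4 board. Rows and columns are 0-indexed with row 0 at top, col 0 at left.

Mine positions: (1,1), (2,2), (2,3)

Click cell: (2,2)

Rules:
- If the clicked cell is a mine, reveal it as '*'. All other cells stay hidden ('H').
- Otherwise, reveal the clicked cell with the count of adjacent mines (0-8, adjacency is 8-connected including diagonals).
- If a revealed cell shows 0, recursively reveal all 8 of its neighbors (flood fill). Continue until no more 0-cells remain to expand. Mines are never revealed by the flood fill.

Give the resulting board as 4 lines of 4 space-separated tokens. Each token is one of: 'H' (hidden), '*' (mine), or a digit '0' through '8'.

H H H H
H H H H
H H * H
H H H H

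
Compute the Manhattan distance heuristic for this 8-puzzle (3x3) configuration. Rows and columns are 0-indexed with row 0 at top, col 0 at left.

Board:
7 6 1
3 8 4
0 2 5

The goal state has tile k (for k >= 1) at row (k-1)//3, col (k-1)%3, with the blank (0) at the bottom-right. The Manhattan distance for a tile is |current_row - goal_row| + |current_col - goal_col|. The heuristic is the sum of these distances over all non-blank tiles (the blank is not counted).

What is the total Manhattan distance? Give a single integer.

Tile 7: at (0,0), goal (2,0), distance |0-2|+|0-0| = 2
Tile 6: at (0,1), goal (1,2), distance |0-1|+|1-2| = 2
Tile 1: at (0,2), goal (0,0), distance |0-0|+|2-0| = 2
Tile 3: at (1,0), goal (0,2), distance |1-0|+|0-2| = 3
Tile 8: at (1,1), goal (2,1), distance |1-2|+|1-1| = 1
Tile 4: at (1,2), goal (1,0), distance |1-1|+|2-0| = 2
Tile 2: at (2,1), goal (0,1), distance |2-0|+|1-1| = 2
Tile 5: at (2,2), goal (1,1), distance |2-1|+|2-1| = 2
Sum: 2 + 2 + 2 + 3 + 1 + 2 + 2 + 2 = 16

Answer: 16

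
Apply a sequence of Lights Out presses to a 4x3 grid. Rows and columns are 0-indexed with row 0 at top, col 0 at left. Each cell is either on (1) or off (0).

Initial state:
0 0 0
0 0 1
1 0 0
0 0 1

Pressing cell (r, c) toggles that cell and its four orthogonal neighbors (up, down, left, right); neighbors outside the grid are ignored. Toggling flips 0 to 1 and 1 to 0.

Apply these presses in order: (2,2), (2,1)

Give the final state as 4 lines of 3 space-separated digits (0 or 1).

After press 1 at (2,2):
0 0 0
0 0 0
1 1 1
0 0 0

After press 2 at (2,1):
0 0 0
0 1 0
0 0 0
0 1 0

Answer: 0 0 0
0 1 0
0 0 0
0 1 0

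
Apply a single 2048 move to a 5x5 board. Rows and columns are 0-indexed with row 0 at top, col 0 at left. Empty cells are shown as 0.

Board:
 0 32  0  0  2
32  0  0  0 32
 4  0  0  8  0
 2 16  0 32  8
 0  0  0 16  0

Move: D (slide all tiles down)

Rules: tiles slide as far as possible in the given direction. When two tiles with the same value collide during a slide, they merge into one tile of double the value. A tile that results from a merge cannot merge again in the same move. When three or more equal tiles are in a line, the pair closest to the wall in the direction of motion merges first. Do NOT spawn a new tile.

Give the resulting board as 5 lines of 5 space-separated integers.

Answer:  0  0  0  0  0
 0  0  0  0  0
32  0  0  8  2
 4 32  0 32 32
 2 16  0 16  8

Derivation:
Slide down:
col 0: [0, 32, 4, 2, 0] -> [0, 0, 32, 4, 2]
col 1: [32, 0, 0, 16, 0] -> [0, 0, 0, 32, 16]
col 2: [0, 0, 0, 0, 0] -> [0, 0, 0, 0, 0]
col 3: [0, 0, 8, 32, 16] -> [0, 0, 8, 32, 16]
col 4: [2, 32, 0, 8, 0] -> [0, 0, 2, 32, 8]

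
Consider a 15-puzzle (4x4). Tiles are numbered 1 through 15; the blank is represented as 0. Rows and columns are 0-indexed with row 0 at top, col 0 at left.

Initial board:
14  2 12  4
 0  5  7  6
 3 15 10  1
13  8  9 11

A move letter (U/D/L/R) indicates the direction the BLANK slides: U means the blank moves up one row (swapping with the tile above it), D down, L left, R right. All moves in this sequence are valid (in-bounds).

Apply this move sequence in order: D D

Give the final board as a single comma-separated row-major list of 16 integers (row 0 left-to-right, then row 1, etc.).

After move 1 (D):
14  2 12  4
 3  5  7  6
 0 15 10  1
13  8  9 11

After move 2 (D):
14  2 12  4
 3  5  7  6
13 15 10  1
 0  8  9 11

Answer: 14, 2, 12, 4, 3, 5, 7, 6, 13, 15, 10, 1, 0, 8, 9, 11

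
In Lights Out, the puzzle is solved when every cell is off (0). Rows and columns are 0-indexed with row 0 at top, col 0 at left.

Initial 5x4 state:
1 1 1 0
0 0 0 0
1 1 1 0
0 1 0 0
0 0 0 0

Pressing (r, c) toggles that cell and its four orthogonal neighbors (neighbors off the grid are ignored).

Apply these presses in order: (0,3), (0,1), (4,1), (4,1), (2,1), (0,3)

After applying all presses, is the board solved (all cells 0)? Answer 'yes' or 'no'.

Answer: yes

Derivation:
After press 1 at (0,3):
1 1 0 1
0 0 0 1
1 1 1 0
0 1 0 0
0 0 0 0

After press 2 at (0,1):
0 0 1 1
0 1 0 1
1 1 1 0
0 1 0 0
0 0 0 0

After press 3 at (4,1):
0 0 1 1
0 1 0 1
1 1 1 0
0 0 0 0
1 1 1 0

After press 4 at (4,1):
0 0 1 1
0 1 0 1
1 1 1 0
0 1 0 0
0 0 0 0

After press 5 at (2,1):
0 0 1 1
0 0 0 1
0 0 0 0
0 0 0 0
0 0 0 0

After press 6 at (0,3):
0 0 0 0
0 0 0 0
0 0 0 0
0 0 0 0
0 0 0 0

Lights still on: 0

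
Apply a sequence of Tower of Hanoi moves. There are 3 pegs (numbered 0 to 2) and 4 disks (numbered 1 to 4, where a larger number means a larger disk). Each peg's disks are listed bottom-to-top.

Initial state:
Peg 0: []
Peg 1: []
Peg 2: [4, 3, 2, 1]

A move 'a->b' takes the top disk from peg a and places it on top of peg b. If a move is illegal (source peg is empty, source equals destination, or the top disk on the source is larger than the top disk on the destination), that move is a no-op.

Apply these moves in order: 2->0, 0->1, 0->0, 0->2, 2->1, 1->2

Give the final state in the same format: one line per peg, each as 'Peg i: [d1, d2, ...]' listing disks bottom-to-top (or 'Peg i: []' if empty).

Answer: Peg 0: []
Peg 1: []
Peg 2: [4, 3, 2, 1]

Derivation:
After move 1 (2->0):
Peg 0: [1]
Peg 1: []
Peg 2: [4, 3, 2]

After move 2 (0->1):
Peg 0: []
Peg 1: [1]
Peg 2: [4, 3, 2]

After move 3 (0->0):
Peg 0: []
Peg 1: [1]
Peg 2: [4, 3, 2]

After move 4 (0->2):
Peg 0: []
Peg 1: [1]
Peg 2: [4, 3, 2]

After move 5 (2->1):
Peg 0: []
Peg 1: [1]
Peg 2: [4, 3, 2]

After move 6 (1->2):
Peg 0: []
Peg 1: []
Peg 2: [4, 3, 2, 1]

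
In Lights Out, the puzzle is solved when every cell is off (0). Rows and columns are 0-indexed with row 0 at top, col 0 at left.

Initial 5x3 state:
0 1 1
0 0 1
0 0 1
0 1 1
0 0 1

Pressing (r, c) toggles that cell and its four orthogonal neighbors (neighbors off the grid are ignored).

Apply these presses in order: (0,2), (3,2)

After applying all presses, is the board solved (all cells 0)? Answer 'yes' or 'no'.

After press 1 at (0,2):
0 0 0
0 0 0
0 0 1
0 1 1
0 0 1

After press 2 at (3,2):
0 0 0
0 0 0
0 0 0
0 0 0
0 0 0

Lights still on: 0

Answer: yes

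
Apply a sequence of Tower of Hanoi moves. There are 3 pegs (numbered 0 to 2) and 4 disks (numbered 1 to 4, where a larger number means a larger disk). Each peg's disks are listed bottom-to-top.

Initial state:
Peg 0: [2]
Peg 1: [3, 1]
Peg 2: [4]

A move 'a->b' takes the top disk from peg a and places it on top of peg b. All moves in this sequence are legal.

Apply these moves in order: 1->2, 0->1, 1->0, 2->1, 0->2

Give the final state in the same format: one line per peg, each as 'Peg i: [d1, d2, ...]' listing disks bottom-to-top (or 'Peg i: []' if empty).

Answer: Peg 0: []
Peg 1: [3, 1]
Peg 2: [4, 2]

Derivation:
After move 1 (1->2):
Peg 0: [2]
Peg 1: [3]
Peg 2: [4, 1]

After move 2 (0->1):
Peg 0: []
Peg 1: [3, 2]
Peg 2: [4, 1]

After move 3 (1->0):
Peg 0: [2]
Peg 1: [3]
Peg 2: [4, 1]

After move 4 (2->1):
Peg 0: [2]
Peg 1: [3, 1]
Peg 2: [4]

After move 5 (0->2):
Peg 0: []
Peg 1: [3, 1]
Peg 2: [4, 2]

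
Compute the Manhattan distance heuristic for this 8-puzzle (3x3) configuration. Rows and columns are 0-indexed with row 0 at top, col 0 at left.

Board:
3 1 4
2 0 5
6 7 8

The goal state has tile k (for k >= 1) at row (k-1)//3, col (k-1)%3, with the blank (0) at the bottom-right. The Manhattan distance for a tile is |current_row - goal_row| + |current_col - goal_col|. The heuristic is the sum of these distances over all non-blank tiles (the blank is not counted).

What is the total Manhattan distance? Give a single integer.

Tile 3: (0,0)->(0,2) = 2
Tile 1: (0,1)->(0,0) = 1
Tile 4: (0,2)->(1,0) = 3
Tile 2: (1,0)->(0,1) = 2
Tile 5: (1,2)->(1,1) = 1
Tile 6: (2,0)->(1,2) = 3
Tile 7: (2,1)->(2,0) = 1
Tile 8: (2,2)->(2,1) = 1
Sum: 2 + 1 + 3 + 2 + 1 + 3 + 1 + 1 = 14

Answer: 14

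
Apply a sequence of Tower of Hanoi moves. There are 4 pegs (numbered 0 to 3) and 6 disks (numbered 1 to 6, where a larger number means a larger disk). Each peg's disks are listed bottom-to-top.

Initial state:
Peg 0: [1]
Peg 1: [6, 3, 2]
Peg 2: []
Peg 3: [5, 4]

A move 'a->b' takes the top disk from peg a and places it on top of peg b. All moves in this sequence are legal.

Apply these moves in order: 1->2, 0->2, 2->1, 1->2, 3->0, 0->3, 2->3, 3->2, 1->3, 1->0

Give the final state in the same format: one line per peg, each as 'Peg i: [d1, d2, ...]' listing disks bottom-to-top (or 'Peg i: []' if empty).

Answer: Peg 0: [6]
Peg 1: []
Peg 2: [2, 1]
Peg 3: [5, 4, 3]

Derivation:
After move 1 (1->2):
Peg 0: [1]
Peg 1: [6, 3]
Peg 2: [2]
Peg 3: [5, 4]

After move 2 (0->2):
Peg 0: []
Peg 1: [6, 3]
Peg 2: [2, 1]
Peg 3: [5, 4]

After move 3 (2->1):
Peg 0: []
Peg 1: [6, 3, 1]
Peg 2: [2]
Peg 3: [5, 4]

After move 4 (1->2):
Peg 0: []
Peg 1: [6, 3]
Peg 2: [2, 1]
Peg 3: [5, 4]

After move 5 (3->0):
Peg 0: [4]
Peg 1: [6, 3]
Peg 2: [2, 1]
Peg 3: [5]

After move 6 (0->3):
Peg 0: []
Peg 1: [6, 3]
Peg 2: [2, 1]
Peg 3: [5, 4]

After move 7 (2->3):
Peg 0: []
Peg 1: [6, 3]
Peg 2: [2]
Peg 3: [5, 4, 1]

After move 8 (3->2):
Peg 0: []
Peg 1: [6, 3]
Peg 2: [2, 1]
Peg 3: [5, 4]

After move 9 (1->3):
Peg 0: []
Peg 1: [6]
Peg 2: [2, 1]
Peg 3: [5, 4, 3]

After move 10 (1->0):
Peg 0: [6]
Peg 1: []
Peg 2: [2, 1]
Peg 3: [5, 4, 3]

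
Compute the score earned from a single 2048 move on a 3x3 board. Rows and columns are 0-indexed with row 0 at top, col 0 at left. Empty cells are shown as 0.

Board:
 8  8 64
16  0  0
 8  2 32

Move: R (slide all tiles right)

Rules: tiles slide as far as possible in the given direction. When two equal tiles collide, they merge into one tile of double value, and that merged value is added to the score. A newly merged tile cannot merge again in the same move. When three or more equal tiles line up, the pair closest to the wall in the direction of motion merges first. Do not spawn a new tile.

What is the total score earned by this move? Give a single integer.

Slide right:
row 0: [8, 8, 64] -> [0, 16, 64]  score +16 (running 16)
row 1: [16, 0, 0] -> [0, 0, 16]  score +0 (running 16)
row 2: [8, 2, 32] -> [8, 2, 32]  score +0 (running 16)
Board after move:
 0 16 64
 0  0 16
 8  2 32

Answer: 16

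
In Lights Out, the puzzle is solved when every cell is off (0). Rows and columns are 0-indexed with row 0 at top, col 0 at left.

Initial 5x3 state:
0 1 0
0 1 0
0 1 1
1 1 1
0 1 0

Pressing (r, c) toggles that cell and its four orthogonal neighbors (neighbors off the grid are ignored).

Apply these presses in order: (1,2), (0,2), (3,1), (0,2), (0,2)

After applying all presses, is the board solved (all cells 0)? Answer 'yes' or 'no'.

Answer: yes

Derivation:
After press 1 at (1,2):
0 1 1
0 0 1
0 1 0
1 1 1
0 1 0

After press 2 at (0,2):
0 0 0
0 0 0
0 1 0
1 1 1
0 1 0

After press 3 at (3,1):
0 0 0
0 0 0
0 0 0
0 0 0
0 0 0

After press 4 at (0,2):
0 1 1
0 0 1
0 0 0
0 0 0
0 0 0

After press 5 at (0,2):
0 0 0
0 0 0
0 0 0
0 0 0
0 0 0

Lights still on: 0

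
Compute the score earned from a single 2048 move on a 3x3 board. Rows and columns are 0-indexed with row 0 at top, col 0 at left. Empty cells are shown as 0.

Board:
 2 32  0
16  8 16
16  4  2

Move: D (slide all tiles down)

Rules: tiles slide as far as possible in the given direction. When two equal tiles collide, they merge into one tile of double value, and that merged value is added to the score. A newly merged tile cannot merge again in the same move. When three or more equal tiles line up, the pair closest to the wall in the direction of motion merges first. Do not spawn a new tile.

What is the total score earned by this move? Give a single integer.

Answer: 32

Derivation:
Slide down:
col 0: [2, 16, 16] -> [0, 2, 32]  score +32 (running 32)
col 1: [32, 8, 4] -> [32, 8, 4]  score +0 (running 32)
col 2: [0, 16, 2] -> [0, 16, 2]  score +0 (running 32)
Board after move:
 0 32  0
 2  8 16
32  4  2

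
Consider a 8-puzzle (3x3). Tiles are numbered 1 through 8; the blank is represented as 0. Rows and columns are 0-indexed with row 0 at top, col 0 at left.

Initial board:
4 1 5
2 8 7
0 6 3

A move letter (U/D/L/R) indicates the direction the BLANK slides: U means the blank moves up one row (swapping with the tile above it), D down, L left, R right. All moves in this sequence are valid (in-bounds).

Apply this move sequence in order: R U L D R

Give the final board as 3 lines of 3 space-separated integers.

After move 1 (R):
4 1 5
2 8 7
6 0 3

After move 2 (U):
4 1 5
2 0 7
6 8 3

After move 3 (L):
4 1 5
0 2 7
6 8 3

After move 4 (D):
4 1 5
6 2 7
0 8 3

After move 5 (R):
4 1 5
6 2 7
8 0 3

Answer: 4 1 5
6 2 7
8 0 3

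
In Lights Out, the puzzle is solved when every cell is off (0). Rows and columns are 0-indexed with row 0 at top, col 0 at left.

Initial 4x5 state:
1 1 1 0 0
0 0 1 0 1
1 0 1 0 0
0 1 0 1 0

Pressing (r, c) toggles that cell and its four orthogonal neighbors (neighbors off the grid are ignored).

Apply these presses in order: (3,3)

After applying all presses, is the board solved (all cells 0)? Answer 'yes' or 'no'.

After press 1 at (3,3):
1 1 1 0 0
0 0 1 0 1
1 0 1 1 0
0 1 1 0 1

Lights still on: 11

Answer: no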